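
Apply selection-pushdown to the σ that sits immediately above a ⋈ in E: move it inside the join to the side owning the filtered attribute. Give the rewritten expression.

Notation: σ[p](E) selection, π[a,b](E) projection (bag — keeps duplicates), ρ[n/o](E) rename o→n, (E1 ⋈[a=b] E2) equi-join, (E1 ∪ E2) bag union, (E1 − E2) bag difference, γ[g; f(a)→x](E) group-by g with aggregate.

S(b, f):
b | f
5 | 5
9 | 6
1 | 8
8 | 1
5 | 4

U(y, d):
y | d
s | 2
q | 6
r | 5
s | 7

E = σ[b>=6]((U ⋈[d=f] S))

σ filters on b, owned by the right side.
E' = (U ⋈[d=f] σ[b>=6](S))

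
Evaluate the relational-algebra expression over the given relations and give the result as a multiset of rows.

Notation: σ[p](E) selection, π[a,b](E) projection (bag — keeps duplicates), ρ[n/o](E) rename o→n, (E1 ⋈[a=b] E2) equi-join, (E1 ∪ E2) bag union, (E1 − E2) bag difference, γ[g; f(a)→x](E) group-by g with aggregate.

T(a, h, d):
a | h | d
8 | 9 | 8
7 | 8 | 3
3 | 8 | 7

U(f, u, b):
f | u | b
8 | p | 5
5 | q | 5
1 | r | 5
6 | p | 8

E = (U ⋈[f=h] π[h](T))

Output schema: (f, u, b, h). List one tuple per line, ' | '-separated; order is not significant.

Row counts bottom-up:
  U → 4
  T → 3
  π[h](T) → 3
  (U ⋈[f=h] π[h](T)) → 2

== RESULT ==
f | u | b | h
8 | p | 5 | 8
8 | p | 5 | 8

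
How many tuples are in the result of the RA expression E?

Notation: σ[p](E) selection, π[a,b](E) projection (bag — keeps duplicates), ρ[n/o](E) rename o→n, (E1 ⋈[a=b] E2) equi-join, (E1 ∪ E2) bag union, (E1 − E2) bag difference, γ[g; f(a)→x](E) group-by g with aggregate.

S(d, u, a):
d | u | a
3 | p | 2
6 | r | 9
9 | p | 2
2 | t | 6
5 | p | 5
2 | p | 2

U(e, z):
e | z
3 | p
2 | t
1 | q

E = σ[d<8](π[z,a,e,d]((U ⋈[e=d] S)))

Row counts bottom-up:
  U → 3
  S → 6
  (U ⋈[e=d] S) → 3
  π[z,a,e,d]((U ⋈[e=d] S)) → 3
  σ[d<8](π[z,a,e,d]((U ⋈[e=d] S))) → 3

|E| = 3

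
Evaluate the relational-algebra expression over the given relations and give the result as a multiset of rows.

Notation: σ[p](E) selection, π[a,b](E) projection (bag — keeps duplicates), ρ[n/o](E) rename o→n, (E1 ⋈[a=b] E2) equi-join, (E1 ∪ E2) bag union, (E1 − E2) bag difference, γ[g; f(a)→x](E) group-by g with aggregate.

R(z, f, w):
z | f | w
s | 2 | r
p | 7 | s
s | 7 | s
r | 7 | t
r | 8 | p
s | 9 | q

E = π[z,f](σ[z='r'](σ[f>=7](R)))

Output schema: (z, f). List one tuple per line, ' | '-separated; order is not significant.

Row counts bottom-up:
  R → 6
  σ[f>=7](R) → 5
  σ[z='r'](σ[f>=7](R)) → 2
  π[z,f](σ[z='r'](σ[f>=7](R))) → 2

== RESULT ==
z | f
r | 7
r | 8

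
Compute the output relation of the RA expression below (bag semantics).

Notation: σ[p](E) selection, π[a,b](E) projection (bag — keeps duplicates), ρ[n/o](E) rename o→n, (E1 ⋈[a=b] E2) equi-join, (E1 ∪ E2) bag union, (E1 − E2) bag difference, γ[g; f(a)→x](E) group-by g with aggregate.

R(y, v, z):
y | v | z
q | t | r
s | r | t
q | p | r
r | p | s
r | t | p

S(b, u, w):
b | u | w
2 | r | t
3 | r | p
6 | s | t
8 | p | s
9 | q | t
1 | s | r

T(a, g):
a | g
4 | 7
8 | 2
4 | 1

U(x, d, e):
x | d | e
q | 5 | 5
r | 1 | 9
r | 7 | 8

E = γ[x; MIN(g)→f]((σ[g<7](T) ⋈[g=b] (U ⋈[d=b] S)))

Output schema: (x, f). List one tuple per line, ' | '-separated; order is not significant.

Per-node cardinality:
  T → 3
  σ[g<7](T) → 2
  U → 3
  S → 6
  (U ⋈[d=b] S) → 1
  (σ[g<7](T) ⋈[g=b] (U ⋈[d=b] S)) → 1
  γ[x; MIN(g)→f]((σ[g<7](T) ⋈[g=b] (U ⋈[d=b] S))) → 1

== RESULT ==
x | f
r | 1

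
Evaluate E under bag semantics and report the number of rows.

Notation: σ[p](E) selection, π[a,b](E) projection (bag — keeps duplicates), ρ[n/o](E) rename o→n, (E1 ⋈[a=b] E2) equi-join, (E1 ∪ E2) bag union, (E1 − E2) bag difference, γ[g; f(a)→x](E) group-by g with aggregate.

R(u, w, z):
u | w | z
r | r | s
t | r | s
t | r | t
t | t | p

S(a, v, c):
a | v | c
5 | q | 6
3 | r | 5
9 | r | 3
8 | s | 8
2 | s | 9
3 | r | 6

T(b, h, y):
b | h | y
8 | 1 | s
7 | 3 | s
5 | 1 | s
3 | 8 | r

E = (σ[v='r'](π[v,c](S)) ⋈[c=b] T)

Row counts bottom-up:
  S → 6
  π[v,c](S) → 6
  σ[v='r'](π[v,c](S)) → 3
  T → 4
  (σ[v='r'](π[v,c](S)) ⋈[c=b] T) → 2

|E| = 2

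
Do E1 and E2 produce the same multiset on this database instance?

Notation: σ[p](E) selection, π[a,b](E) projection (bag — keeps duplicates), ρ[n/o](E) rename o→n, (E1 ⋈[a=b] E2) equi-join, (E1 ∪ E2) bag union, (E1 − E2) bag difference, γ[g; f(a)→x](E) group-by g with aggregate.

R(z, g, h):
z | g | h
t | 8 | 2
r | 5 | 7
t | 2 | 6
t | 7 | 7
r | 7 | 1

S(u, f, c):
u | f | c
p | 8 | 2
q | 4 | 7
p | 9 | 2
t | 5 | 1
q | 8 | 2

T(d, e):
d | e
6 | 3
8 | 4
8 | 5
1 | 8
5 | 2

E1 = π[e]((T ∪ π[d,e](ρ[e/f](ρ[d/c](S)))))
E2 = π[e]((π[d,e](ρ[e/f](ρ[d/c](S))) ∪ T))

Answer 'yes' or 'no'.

E1 stepwise |·|:
  T → 5
  S → 5
  ρ[d/c](S) → 5
  ρ[e/f](ρ[d/c](S)) → 5
  π[d,e](ρ[e/f](ρ[d/c](S))) → 5
  (T ∪ π[d,e](ρ[e/f](ρ[d/c](S)))) → 10
  π[e]((T ∪ π[d,e](ρ[e/f](ρ[d/c](S))))) → 10
E2 stepwise |·|:
  S → 5
  ρ[d/c](S) → 5
  ρ[e/f](ρ[d/c](S)) → 5
  π[d,e](ρ[e/f](ρ[d/c](S))) → 5
  T → 5
  (π[d,e](ρ[e/f](ρ[d/c](S))) ∪ T) → 10
  π[e]((π[d,e](ρ[e/f](ρ[d/c](S))) ∪ T)) → 10

E1 and E2 produce the same multiset:
e
2
3
4
4
5
5
8
8
8
9

yes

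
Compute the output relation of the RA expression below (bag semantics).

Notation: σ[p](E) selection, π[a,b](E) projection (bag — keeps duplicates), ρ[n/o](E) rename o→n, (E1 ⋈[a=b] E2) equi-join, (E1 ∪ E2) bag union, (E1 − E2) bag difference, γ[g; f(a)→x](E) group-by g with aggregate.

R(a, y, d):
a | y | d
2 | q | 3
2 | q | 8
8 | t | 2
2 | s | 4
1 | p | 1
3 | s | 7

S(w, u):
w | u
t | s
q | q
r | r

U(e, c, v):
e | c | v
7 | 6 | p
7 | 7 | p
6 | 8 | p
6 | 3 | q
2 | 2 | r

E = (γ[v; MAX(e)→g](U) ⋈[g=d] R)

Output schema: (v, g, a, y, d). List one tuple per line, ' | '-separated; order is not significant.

Subexpression sizes:
  U → 5
  γ[v; MAX(e)→g](U) → 3
  R → 6
  (γ[v; MAX(e)→g](U) ⋈[g=d] R) → 2

== RESULT ==
v | g | a | y | d
p | 7 | 3 | s | 7
r | 2 | 8 | t | 2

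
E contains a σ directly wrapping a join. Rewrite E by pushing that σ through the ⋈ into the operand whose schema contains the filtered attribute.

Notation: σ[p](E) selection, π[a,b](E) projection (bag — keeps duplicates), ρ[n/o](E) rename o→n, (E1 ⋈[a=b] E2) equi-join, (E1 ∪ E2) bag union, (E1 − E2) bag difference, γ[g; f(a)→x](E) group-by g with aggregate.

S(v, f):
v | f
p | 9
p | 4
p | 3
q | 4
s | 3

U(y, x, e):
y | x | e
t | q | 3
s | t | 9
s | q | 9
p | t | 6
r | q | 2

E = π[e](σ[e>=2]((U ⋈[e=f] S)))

σ filters on e, owned by the left side.
E' = π[e]((σ[e>=2](U) ⋈[e=f] S))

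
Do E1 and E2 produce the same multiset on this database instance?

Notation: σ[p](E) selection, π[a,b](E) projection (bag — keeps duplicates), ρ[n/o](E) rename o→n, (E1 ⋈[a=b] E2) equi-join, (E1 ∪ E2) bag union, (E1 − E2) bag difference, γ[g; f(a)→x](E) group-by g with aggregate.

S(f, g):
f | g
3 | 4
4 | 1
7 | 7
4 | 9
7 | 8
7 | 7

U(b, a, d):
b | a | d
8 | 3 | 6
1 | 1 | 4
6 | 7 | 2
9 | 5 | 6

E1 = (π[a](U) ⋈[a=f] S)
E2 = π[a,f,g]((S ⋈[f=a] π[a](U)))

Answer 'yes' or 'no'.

E1 per-node cardinality:
  U → 4
  π[a](U) → 4
  S → 6
  (π[a](U) ⋈[a=f] S) → 4
E2 per-node cardinality:
  S → 6
  U → 4
  π[a](U) → 4
  (S ⋈[f=a] π[a](U)) → 4
  π[a,f,g]((S ⋈[f=a] π[a](U))) → 4

E1 and E2 produce the same multiset:
a | f | g
3 | 3 | 4
7 | 7 | 7
7 | 7 | 7
7 | 7 | 8

yes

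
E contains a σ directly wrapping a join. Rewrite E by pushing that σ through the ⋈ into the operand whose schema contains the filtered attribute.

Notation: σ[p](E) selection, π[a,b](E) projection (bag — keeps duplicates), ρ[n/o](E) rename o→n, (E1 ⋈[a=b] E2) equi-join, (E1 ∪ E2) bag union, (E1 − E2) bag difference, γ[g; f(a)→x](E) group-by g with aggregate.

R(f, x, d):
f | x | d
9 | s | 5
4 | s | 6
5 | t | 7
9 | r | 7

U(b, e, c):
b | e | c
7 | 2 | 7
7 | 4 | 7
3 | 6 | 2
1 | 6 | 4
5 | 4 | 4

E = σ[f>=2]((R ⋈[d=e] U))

σ filters on f, owned by the left side.
E' = (σ[f>=2](R) ⋈[d=e] U)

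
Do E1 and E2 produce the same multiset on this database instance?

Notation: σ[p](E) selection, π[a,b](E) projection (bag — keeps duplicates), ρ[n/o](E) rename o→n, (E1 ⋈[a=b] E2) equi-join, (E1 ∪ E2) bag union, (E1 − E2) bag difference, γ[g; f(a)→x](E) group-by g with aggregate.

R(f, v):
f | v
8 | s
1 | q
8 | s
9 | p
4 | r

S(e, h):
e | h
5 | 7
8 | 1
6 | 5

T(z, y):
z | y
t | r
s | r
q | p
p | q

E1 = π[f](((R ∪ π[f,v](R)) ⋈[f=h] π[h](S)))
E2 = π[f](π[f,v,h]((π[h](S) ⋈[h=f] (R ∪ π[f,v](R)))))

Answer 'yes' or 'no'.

E1 subexpression sizes:
  R → 5
  R → 5
  π[f,v](R) → 5
  (R ∪ π[f,v](R)) → 10
  S → 3
  π[h](S) → 3
  ((R ∪ π[f,v](R)) ⋈[f=h] π[h](S)) → 2
  π[f](((R ∪ π[f,v](R)) ⋈[f=h] π[h](S))) → 2
E2 subexpression sizes:
  S → 3
  π[h](S) → 3
  R → 5
  R → 5
  π[f,v](R) → 5
  (R ∪ π[f,v](R)) → 10
  (π[h](S) ⋈[h=f] (R ∪ π[f,v](R))) → 2
  π[f,v,h]((π[h](S) ⋈[h=f] (R ∪ π[f,v](R)))) → 2
  π[f](π[f,v,h]((π[h](S) ⋈[h=f] (R ∪ π[f,v](R))))) → 2

E1 and E2 produce the same multiset:
f
1
1

yes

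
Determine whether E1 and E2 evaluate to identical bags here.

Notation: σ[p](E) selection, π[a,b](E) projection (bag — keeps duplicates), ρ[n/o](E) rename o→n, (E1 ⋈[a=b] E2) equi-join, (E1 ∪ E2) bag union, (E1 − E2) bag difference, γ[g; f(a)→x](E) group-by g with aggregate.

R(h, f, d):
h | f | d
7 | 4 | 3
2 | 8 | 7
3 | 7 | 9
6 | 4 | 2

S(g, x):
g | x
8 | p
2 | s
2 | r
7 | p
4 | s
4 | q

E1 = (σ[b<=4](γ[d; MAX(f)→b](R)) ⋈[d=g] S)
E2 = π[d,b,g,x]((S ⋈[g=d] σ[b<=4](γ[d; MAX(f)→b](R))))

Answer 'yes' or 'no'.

E1 per-node cardinality:
  R → 4
  γ[d; MAX(f)→b](R) → 4
  σ[b<=4](γ[d; MAX(f)→b](R)) → 2
  S → 6
  (σ[b<=4](γ[d; MAX(f)→b](R)) ⋈[d=g] S) → 2
E2 per-node cardinality:
  S → 6
  R → 4
  γ[d; MAX(f)→b](R) → 4
  σ[b<=4](γ[d; MAX(f)→b](R)) → 2
  (S ⋈[g=d] σ[b<=4](γ[d; MAX(f)→b](R))) → 2
  π[d,b,g,x]((S ⋈[g=d] σ[b<=4](γ[d; MAX(f)→b](R)))) → 2

E1 and E2 produce the same multiset:
d | b | g | x
2 | 4 | 2 | r
2 | 4 | 2 | s

yes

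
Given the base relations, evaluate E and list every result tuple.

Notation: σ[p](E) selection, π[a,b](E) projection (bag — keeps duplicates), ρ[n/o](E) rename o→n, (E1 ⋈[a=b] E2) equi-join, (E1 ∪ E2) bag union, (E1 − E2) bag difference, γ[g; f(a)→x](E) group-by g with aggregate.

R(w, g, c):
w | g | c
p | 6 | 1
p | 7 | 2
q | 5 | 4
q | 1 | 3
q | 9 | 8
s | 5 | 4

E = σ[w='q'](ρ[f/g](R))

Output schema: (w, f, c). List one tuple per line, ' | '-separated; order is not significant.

Row counts bottom-up:
  R → 6
  ρ[f/g](R) → 6
  σ[w='q'](ρ[f/g](R)) → 3

== RESULT ==
w | f | c
q | 1 | 3
q | 5 | 4
q | 9 | 8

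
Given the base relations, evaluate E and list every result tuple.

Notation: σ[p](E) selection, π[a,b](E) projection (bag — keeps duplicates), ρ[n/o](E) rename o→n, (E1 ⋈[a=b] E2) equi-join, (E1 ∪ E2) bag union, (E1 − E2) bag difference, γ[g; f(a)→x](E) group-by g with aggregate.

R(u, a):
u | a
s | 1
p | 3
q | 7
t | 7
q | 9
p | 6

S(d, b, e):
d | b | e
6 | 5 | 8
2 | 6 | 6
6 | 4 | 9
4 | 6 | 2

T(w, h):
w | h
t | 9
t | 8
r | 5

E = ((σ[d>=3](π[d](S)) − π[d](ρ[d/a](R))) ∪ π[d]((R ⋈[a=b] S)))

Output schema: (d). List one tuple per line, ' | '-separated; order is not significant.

Stepwise |·|:
  S → 4
  π[d](S) → 4
  σ[d>=3](π[d](S)) → 3
  R → 6
  ρ[d/a](R) → 6
  π[d](ρ[d/a](R)) → 6
  (σ[d>=3](π[d](S)) − π[d](ρ[d/a](R))) → 2
  R → 6
  S → 4
  (R ⋈[a=b] S) → 2
  π[d]((R ⋈[a=b] S)) → 2
  ((σ[d>=3](π[d](S)) − π[d](ρ[d/a](R))) ∪ π[d]((R ⋈[a=b] S))) → 4

== RESULT ==
d
2
4
4
6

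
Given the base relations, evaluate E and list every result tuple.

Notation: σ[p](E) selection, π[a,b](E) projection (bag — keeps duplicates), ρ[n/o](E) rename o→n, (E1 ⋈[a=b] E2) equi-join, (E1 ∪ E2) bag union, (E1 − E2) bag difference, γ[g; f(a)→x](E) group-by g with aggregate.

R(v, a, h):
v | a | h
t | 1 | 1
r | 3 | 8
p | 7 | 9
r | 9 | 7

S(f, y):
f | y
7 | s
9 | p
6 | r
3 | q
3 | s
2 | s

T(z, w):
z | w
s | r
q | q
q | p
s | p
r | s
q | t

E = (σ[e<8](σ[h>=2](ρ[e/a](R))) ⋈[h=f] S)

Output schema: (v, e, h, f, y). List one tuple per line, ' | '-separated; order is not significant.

Per-node cardinality:
  R → 4
  ρ[e/a](R) → 4
  σ[h>=2](ρ[e/a](R)) → 3
  σ[e<8](σ[h>=2](ρ[e/a](R))) → 2
  S → 6
  (σ[e<8](σ[h>=2](ρ[e/a](R))) ⋈[h=f] S) → 1

== RESULT ==
v | e | h | f | y
p | 7 | 9 | 9 | p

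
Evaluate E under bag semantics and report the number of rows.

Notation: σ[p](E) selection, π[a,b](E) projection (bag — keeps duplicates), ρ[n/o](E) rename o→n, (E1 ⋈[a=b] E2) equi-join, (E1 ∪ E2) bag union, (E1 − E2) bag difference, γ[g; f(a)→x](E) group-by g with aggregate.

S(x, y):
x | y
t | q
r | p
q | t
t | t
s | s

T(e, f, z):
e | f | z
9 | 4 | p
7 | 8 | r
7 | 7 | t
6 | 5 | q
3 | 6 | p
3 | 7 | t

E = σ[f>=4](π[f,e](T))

Subexpression sizes:
  T → 6
  π[f,e](T) → 6
  σ[f>=4](π[f,e](T)) → 6

|E| = 6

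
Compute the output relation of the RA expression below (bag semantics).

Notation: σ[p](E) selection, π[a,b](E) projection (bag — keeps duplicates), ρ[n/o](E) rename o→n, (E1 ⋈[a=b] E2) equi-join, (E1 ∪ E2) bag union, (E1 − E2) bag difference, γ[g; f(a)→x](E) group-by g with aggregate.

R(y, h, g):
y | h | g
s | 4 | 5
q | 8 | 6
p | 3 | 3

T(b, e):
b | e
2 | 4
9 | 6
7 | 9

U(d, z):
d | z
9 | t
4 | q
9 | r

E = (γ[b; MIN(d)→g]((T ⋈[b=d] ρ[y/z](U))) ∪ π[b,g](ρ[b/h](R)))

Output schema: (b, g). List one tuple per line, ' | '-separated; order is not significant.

Subexpression sizes:
  T → 3
  U → 3
  ρ[y/z](U) → 3
  (T ⋈[b=d] ρ[y/z](U)) → 2
  γ[b; MIN(d)→g]((T ⋈[b=d] ρ[y/z](U))) → 1
  R → 3
  ρ[b/h](R) → 3
  π[b,g](ρ[b/h](R)) → 3
  (γ[b; MIN(d)→g]((T ⋈[b=d] ρ[y/z](U))) ∪ π[b,g](ρ[b/h](R))) → 4

== RESULT ==
b | g
3 | 3
4 | 5
8 | 6
9 | 9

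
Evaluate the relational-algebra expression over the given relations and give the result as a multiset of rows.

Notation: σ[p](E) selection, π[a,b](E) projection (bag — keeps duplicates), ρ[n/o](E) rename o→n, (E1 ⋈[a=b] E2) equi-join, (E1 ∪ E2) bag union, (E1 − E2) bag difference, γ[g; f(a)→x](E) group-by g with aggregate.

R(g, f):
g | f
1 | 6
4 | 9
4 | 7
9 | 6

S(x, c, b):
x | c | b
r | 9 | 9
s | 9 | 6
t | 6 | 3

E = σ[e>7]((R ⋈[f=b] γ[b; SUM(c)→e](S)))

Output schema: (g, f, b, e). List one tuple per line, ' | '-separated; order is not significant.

Subexpression sizes:
  R → 4
  S → 3
  γ[b; SUM(c)→e](S) → 3
  (R ⋈[f=b] γ[b; SUM(c)→e](S)) → 3
  σ[e>7]((R ⋈[f=b] γ[b; SUM(c)→e](S))) → 3

== RESULT ==
g | f | b | e
1 | 6 | 6 | 9
4 | 9 | 9 | 9
9 | 6 | 6 | 9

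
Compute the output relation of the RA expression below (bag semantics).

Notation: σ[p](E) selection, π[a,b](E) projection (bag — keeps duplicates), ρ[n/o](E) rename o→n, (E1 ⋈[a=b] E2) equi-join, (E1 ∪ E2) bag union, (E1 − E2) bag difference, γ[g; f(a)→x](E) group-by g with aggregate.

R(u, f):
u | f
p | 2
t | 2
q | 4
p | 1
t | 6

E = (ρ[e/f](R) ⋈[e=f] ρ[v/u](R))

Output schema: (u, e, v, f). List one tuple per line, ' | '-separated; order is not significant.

Per-node cardinality:
  R → 5
  ρ[e/f](R) → 5
  R → 5
  ρ[v/u](R) → 5
  (ρ[e/f](R) ⋈[e=f] ρ[v/u](R)) → 7

== RESULT ==
u | e | v | f
p | 1 | p | 1
p | 2 | p | 2
p | 2 | t | 2
q | 4 | q | 4
t | 2 | p | 2
t | 2 | t | 2
t | 6 | t | 6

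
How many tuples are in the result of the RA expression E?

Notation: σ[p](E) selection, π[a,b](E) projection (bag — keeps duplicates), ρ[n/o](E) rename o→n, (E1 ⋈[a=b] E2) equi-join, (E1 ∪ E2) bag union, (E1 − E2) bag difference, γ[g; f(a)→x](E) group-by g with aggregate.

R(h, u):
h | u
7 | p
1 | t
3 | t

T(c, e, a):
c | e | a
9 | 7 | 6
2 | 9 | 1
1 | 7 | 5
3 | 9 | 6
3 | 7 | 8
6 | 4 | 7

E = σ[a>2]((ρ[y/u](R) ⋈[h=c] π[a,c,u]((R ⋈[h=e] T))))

Per-node cardinality:
  R → 3
  ρ[y/u](R) → 3
  R → 3
  T → 6
  (R ⋈[h=e] T) → 3
  π[a,c,u]((R ⋈[h=e] T)) → 3
  (ρ[y/u](R) ⋈[h=c] π[a,c,u]((R ⋈[h=e] T))) → 2
  σ[a>2]((ρ[y/u](R) ⋈[h=c] π[a,c,u]((R ⋈[h=e] T)))) → 2

|E| = 2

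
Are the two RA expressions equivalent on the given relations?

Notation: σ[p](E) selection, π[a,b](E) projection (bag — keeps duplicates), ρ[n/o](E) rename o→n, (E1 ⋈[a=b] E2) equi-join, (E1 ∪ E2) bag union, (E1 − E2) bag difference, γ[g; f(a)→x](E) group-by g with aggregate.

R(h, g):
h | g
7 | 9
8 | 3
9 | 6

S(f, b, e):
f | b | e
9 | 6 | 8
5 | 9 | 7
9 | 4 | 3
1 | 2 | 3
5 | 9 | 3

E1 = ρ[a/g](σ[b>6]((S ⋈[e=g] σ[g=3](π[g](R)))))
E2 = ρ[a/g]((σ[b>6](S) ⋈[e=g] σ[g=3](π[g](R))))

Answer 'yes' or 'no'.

E1 stepwise |·|:
  S → 5
  R → 3
  π[g](R) → 3
  σ[g=3](π[g](R)) → 1
  (S ⋈[e=g] σ[g=3](π[g](R))) → 3
  σ[b>6]((S ⋈[e=g] σ[g=3](π[g](R)))) → 1
  ρ[a/g](σ[b>6]((S ⋈[e=g] σ[g=3](π[g](R))))) → 1
E2 stepwise |·|:
  S → 5
  σ[b>6](S) → 2
  R → 3
  π[g](R) → 3
  σ[g=3](π[g](R)) → 1
  (σ[b>6](S) ⋈[e=g] σ[g=3](π[g](R))) → 1
  ρ[a/g]((σ[b>6](S) ⋈[e=g] σ[g=3](π[g](R)))) → 1

E1 and E2 produce the same multiset:
f | b | e | a
5 | 9 | 3 | 3

yes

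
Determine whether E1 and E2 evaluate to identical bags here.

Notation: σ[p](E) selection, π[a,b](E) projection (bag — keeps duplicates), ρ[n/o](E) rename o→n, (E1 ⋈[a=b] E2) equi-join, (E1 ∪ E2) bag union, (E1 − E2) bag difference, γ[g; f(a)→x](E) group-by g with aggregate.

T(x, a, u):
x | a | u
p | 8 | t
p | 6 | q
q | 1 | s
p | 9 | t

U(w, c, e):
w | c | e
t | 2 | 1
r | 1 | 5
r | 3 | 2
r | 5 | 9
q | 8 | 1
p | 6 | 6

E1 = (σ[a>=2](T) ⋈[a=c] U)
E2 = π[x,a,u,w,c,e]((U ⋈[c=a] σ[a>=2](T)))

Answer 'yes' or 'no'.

E1 row counts bottom-up:
  T → 4
  σ[a>=2](T) → 3
  U → 6
  (σ[a>=2](T) ⋈[a=c] U) → 2
E2 row counts bottom-up:
  U → 6
  T → 4
  σ[a>=2](T) → 3
  (U ⋈[c=a] σ[a>=2](T)) → 2
  π[x,a,u,w,c,e]((U ⋈[c=a] σ[a>=2](T))) → 2

E1 and E2 produce the same multiset:
x | a | u | w | c | e
p | 6 | q | p | 6 | 6
p | 8 | t | q | 8 | 1

yes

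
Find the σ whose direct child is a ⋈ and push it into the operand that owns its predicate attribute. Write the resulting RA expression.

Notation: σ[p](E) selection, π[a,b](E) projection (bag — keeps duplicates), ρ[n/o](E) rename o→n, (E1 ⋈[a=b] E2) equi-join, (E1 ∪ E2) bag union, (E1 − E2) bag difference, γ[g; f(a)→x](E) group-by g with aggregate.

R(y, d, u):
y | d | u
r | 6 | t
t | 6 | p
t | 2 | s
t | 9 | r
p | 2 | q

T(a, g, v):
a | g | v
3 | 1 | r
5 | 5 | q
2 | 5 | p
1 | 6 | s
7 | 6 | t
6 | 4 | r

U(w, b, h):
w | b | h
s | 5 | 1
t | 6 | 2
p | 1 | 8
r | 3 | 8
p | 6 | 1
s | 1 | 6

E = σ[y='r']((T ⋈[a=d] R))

σ filters on y, owned by the right side.
E' = (T ⋈[a=d] σ[y='r'](R))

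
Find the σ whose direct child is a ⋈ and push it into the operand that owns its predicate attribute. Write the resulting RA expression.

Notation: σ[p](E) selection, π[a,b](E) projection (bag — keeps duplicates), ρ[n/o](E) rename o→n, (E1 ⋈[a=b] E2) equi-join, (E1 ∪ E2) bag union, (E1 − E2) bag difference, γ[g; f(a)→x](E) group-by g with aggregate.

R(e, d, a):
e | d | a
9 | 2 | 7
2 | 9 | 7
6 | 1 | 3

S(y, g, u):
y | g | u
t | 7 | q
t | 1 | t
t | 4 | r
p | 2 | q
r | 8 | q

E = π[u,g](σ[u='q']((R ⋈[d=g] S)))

σ filters on u, owned by the right side.
E' = π[u,g]((R ⋈[d=g] σ[u='q'](S)))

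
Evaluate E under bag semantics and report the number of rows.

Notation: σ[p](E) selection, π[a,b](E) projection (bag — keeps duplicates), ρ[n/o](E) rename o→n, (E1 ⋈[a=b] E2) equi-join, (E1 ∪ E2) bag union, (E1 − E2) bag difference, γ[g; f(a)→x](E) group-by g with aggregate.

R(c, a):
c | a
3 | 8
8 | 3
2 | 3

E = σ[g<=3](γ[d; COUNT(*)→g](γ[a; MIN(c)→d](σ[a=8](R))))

Per-node cardinality:
  R → 3
  σ[a=8](R) → 1
  γ[a; MIN(c)→d](σ[a=8](R)) → 1
  γ[d; COUNT(*)→g](γ[a; MIN(c)→d](σ[a=8](R))) → 1
  σ[g<=3](γ[d; COUNT(*)→g](γ[a; MIN(c)→d](σ[a=8](R)))) → 1

|E| = 1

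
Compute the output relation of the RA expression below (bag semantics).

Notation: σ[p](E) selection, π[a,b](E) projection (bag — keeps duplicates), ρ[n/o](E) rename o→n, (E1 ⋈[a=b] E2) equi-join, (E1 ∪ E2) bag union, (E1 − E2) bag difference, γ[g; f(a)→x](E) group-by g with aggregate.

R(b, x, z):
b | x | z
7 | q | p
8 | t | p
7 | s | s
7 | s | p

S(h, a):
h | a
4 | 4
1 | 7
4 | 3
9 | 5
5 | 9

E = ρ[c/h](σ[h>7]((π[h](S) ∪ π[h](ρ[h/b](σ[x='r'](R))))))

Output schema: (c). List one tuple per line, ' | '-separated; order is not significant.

Per-node cardinality:
  S → 5
  π[h](S) → 5
  R → 4
  σ[x='r'](R) → 0
  ρ[h/b](σ[x='r'](R)) → 0
  π[h](ρ[h/b](σ[x='r'](R))) → 0
  (π[h](S) ∪ π[h](ρ[h/b](σ[x='r'](R)))) → 5
  σ[h>7]((π[h](S) ∪ π[h](ρ[h/b](σ[x='r'](R))))) → 1
  ρ[c/h](σ[h>7]((π[h](S) ∪ π[h](ρ[h/b](σ[x='r'](R)))))) → 1

== RESULT ==
c
9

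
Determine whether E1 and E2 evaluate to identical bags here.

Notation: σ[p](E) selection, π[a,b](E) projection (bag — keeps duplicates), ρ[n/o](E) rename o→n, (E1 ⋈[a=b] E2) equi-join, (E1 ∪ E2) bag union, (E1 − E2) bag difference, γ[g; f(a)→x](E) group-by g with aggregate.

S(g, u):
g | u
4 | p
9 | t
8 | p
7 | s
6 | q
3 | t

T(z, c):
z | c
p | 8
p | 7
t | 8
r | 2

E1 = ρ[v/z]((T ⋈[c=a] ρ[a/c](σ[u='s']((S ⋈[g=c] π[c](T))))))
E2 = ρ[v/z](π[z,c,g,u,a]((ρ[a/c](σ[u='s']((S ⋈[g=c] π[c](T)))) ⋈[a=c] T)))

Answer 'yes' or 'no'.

E1 subexpression sizes:
  T → 4
  S → 6
  T → 4
  π[c](T) → 4
  (S ⋈[g=c] π[c](T)) → 3
  σ[u='s']((S ⋈[g=c] π[c](T))) → 1
  ρ[a/c](σ[u='s']((S ⋈[g=c] π[c](T)))) → 1
  (T ⋈[c=a] ρ[a/c](σ[u='s']((S ⋈[g=c] π[c](T))))) → 1
  ρ[v/z]((T ⋈[c=a] ρ[a/c](σ[u='s']((S ⋈[g=c] π[c](T)))))) → 1
E2 subexpression sizes:
  S → 6
  T → 4
  π[c](T) → 4
  (S ⋈[g=c] π[c](T)) → 3
  σ[u='s']((S ⋈[g=c] π[c](T))) → 1
  ρ[a/c](σ[u='s']((S ⋈[g=c] π[c](T)))) → 1
  T → 4
  (ρ[a/c](σ[u='s']((S ⋈[g=c] π[c](T)))) ⋈[a=c] T) → 1
  π[z,c,g,u,a]((ρ[a/c](σ[u='s']((S ⋈[g=c] π[c](T)))) ⋈[a=c] T)) → 1
  ρ[v/z](π[z,c,g,u,a]((ρ[a/c](σ[u='s']((S ⋈[g=c] π[c](T)))) ⋈[a=c] T))) → 1

E1 and E2 produce the same multiset:
v | c | g | u | a
p | 7 | 7 | s | 7

yes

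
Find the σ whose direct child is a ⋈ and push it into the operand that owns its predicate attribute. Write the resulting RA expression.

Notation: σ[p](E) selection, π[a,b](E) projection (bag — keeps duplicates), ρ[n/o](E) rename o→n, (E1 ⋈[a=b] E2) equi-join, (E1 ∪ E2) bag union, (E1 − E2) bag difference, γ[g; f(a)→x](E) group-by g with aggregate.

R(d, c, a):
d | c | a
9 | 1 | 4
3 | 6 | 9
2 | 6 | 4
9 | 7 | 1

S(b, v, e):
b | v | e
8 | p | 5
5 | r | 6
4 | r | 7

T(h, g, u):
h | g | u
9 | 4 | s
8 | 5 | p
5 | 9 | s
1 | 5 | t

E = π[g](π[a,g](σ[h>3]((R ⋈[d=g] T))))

σ filters on h, owned by the right side.
E' = π[g](π[a,g]((R ⋈[d=g] σ[h>3](T))))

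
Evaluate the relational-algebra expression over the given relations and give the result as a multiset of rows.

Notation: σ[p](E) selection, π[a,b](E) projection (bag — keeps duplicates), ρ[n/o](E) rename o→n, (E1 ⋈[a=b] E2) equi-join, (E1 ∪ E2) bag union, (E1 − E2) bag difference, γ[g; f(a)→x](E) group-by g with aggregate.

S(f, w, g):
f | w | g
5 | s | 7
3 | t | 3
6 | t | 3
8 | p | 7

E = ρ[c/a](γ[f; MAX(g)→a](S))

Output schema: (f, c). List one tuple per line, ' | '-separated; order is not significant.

Stepwise |·|:
  S → 4
  γ[f; MAX(g)→a](S) → 4
  ρ[c/a](γ[f; MAX(g)→a](S)) → 4

== RESULT ==
f | c
3 | 3
5 | 7
6 | 3
8 | 7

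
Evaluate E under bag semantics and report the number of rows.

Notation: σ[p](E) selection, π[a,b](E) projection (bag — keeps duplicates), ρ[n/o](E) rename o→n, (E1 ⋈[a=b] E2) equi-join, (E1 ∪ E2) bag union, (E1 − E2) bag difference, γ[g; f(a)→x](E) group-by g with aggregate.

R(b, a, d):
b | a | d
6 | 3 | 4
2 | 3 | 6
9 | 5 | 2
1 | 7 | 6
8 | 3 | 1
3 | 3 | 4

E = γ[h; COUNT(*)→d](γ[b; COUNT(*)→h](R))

Per-node cardinality:
  R → 6
  γ[b; COUNT(*)→h](R) → 6
  γ[h; COUNT(*)→d](γ[b; COUNT(*)→h](R)) → 1

|E| = 1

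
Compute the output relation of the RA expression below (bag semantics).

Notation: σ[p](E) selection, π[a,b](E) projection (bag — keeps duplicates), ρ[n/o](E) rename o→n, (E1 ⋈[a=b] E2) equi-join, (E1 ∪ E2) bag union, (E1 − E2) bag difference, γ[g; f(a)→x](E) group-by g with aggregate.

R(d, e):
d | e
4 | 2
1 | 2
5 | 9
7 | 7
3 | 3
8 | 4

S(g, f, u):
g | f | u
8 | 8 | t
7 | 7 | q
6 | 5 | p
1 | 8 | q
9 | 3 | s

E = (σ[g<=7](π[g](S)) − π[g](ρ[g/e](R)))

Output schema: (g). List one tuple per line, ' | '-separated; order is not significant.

Per-node cardinality:
  S → 5
  π[g](S) → 5
  σ[g<=7](π[g](S)) → 3
  R → 6
  ρ[g/e](R) → 6
  π[g](ρ[g/e](R)) → 6
  (σ[g<=7](π[g](S)) − π[g](ρ[g/e](R))) → 2

== RESULT ==
g
1
6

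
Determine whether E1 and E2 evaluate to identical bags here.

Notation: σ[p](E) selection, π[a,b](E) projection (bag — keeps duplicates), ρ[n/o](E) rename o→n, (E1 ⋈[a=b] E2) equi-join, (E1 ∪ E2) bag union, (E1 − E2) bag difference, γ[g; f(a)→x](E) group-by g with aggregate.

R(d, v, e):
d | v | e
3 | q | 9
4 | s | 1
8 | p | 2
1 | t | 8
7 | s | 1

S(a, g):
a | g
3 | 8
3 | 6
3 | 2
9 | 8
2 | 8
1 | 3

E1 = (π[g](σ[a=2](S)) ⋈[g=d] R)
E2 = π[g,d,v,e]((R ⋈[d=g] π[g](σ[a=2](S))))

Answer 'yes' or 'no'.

E1 row counts bottom-up:
  S → 6
  σ[a=2](S) → 1
  π[g](σ[a=2](S)) → 1
  R → 5
  (π[g](σ[a=2](S)) ⋈[g=d] R) → 1
E2 row counts bottom-up:
  R → 5
  S → 6
  σ[a=2](S) → 1
  π[g](σ[a=2](S)) → 1
  (R ⋈[d=g] π[g](σ[a=2](S))) → 1
  π[g,d,v,e]((R ⋈[d=g] π[g](σ[a=2](S)))) → 1

E1 and E2 produce the same multiset:
g | d | v | e
8 | 8 | p | 2

yes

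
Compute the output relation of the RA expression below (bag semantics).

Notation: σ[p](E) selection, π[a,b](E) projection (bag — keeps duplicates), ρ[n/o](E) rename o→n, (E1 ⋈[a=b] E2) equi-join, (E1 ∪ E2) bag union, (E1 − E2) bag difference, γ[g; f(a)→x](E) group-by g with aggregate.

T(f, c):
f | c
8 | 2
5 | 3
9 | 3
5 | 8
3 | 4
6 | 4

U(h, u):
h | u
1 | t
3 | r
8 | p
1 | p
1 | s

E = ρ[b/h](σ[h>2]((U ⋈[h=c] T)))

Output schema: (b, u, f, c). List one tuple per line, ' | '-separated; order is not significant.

Per-node cardinality:
  U → 5
  T → 6
  (U ⋈[h=c] T) → 3
  σ[h>2]((U ⋈[h=c] T)) → 3
  ρ[b/h](σ[h>2]((U ⋈[h=c] T))) → 3

== RESULT ==
b | u | f | c
3 | r | 5 | 3
3 | r | 9 | 3
8 | p | 5 | 8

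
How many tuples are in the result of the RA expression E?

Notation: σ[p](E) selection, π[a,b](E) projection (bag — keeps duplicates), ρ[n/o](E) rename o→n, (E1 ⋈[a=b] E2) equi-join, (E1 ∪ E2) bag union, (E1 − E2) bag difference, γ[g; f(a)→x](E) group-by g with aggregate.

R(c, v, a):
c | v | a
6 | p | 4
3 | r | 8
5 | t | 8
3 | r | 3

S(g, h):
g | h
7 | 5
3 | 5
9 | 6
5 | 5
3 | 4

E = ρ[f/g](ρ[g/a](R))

Row counts bottom-up:
  R → 4
  ρ[g/a](R) → 4
  ρ[f/g](ρ[g/a](R)) → 4

|E| = 4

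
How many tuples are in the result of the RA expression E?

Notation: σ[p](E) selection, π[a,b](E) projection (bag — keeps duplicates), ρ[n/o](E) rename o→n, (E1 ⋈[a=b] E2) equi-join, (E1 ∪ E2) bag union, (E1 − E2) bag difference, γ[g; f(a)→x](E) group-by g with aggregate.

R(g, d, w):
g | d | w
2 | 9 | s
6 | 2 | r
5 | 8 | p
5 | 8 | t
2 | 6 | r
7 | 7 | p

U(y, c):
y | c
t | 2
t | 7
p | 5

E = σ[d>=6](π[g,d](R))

Row counts bottom-up:
  R → 6
  π[g,d](R) → 6
  σ[d>=6](π[g,d](R)) → 5

|E| = 5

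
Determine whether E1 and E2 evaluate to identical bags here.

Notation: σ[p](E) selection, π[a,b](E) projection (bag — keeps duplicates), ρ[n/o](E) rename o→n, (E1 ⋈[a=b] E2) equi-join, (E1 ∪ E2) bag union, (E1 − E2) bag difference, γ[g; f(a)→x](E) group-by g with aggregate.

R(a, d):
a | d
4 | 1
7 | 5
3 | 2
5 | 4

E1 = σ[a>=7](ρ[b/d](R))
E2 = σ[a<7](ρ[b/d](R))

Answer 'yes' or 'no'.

E1 row counts bottom-up:
  R → 4
  ρ[b/d](R) → 4
  σ[a>=7](ρ[b/d](R)) → 1
E2 row counts bottom-up:
  R → 4
  ρ[b/d](R) → 4
  σ[a<7](ρ[b/d](R)) → 3

E1 result:
a | b
7 | 5
E2 result:
a | b
3 | 2
4 | 1
5 | 4
Witness: (7, 5) appears 1× in E1 but 0× in E2.

no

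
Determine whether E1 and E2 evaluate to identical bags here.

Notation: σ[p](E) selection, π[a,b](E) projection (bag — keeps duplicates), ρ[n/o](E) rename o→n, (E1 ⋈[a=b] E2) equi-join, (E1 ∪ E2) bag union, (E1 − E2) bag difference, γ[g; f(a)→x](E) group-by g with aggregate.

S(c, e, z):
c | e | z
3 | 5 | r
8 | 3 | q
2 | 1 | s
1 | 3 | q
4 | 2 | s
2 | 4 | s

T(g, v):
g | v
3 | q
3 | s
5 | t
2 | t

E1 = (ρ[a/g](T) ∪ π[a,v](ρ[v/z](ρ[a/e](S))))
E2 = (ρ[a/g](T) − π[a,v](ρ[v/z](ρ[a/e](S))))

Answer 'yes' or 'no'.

E1 per-node cardinality:
  T → 4
  ρ[a/g](T) → 4
  S → 6
  ρ[a/e](S) → 6
  ρ[v/z](ρ[a/e](S)) → 6
  π[a,v](ρ[v/z](ρ[a/e](S))) → 6
  (ρ[a/g](T) ∪ π[a,v](ρ[v/z](ρ[a/e](S)))) → 10
E2 per-node cardinality:
  T → 4
  ρ[a/g](T) → 4
  S → 6
  ρ[a/e](S) → 6
  ρ[v/z](ρ[a/e](S)) → 6
  π[a,v](ρ[v/z](ρ[a/e](S))) → 6
  (ρ[a/g](T) − π[a,v](ρ[v/z](ρ[a/e](S)))) → 3

E1 result:
a | v
1 | s
2 | s
2 | t
3 | q
3 | q
3 | q
3 | s
4 | s
5 | r
5 | t
E2 result:
a | v
2 | t
3 | s
5 | t
Witness: (4, 's') appears 1× in E1 but 0× in E2.

no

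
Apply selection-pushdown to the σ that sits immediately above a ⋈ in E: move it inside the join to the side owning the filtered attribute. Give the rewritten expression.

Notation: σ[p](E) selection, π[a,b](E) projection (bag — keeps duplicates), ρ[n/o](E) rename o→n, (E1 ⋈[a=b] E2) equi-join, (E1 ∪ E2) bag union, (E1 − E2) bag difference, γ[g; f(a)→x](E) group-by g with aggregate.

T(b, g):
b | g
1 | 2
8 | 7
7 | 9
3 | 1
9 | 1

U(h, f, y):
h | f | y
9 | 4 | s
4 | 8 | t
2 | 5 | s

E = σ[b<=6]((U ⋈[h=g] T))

σ filters on b, owned by the right side.
E' = (U ⋈[h=g] σ[b<=6](T))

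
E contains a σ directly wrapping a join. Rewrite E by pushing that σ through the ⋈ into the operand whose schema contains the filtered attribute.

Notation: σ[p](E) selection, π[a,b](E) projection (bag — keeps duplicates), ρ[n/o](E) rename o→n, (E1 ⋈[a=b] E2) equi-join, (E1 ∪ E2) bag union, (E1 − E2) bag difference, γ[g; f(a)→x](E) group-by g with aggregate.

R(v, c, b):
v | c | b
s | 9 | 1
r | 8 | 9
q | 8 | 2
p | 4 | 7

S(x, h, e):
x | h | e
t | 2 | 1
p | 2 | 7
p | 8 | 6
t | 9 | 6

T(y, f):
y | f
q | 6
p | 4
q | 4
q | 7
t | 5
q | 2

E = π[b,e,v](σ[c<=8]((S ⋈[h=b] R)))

σ filters on c, owned by the right side.
E' = π[b,e,v]((S ⋈[h=b] σ[c<=8](R)))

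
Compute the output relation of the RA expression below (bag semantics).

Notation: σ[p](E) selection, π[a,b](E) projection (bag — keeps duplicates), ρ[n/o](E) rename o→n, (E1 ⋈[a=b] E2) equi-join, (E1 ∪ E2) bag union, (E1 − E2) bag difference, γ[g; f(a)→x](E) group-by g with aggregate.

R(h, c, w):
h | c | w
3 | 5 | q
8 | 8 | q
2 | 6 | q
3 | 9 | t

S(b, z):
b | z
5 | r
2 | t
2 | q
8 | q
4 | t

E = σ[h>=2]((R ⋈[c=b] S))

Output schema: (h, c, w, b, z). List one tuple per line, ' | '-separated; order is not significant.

Row counts bottom-up:
  R → 4
  S → 5
  (R ⋈[c=b] S) → 2
  σ[h>=2]((R ⋈[c=b] S)) → 2

== RESULT ==
h | c | w | b | z
3 | 5 | q | 5 | r
8 | 8 | q | 8 | q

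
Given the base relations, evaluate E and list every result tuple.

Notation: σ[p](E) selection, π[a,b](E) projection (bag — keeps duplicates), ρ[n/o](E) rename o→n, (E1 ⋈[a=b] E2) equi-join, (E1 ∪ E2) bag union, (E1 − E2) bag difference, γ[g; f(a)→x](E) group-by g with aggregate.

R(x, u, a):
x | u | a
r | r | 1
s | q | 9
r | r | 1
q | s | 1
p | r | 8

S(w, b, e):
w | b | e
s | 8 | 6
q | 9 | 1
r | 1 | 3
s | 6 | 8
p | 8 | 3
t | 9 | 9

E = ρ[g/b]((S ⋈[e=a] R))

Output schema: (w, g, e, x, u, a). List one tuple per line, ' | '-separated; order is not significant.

Per-node cardinality:
  S → 6
  R → 5
  (S ⋈[e=a] R) → 5
  ρ[g/b]((S ⋈[e=a] R)) → 5

== RESULT ==
w | g | e | x | u | a
q | 9 | 1 | q | s | 1
q | 9 | 1 | r | r | 1
q | 9 | 1 | r | r | 1
s | 6 | 8 | p | r | 8
t | 9 | 9 | s | q | 9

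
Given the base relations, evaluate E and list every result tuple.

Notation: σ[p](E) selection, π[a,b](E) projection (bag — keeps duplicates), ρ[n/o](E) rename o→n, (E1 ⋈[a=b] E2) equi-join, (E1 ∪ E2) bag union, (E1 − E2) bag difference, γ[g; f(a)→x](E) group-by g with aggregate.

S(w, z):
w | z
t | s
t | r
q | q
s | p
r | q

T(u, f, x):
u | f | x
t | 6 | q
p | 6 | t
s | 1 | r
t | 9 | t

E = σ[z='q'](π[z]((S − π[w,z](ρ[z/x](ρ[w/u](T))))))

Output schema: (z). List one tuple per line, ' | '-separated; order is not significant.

Subexpression sizes:
  S → 5
  T → 4
  ρ[w/u](T) → 4
  ρ[z/x](ρ[w/u](T)) → 4
  π[w,z](ρ[z/x](ρ[w/u](T))) → 4
  (S − π[w,z](ρ[z/x](ρ[w/u](T)))) → 5
  π[z]((S − π[w,z](ρ[z/x](ρ[w/u](T))))) → 5
  σ[z='q'](π[z]((S − π[w,z](ρ[z/x](ρ[w/u](T)))))) → 2

== RESULT ==
z
q
q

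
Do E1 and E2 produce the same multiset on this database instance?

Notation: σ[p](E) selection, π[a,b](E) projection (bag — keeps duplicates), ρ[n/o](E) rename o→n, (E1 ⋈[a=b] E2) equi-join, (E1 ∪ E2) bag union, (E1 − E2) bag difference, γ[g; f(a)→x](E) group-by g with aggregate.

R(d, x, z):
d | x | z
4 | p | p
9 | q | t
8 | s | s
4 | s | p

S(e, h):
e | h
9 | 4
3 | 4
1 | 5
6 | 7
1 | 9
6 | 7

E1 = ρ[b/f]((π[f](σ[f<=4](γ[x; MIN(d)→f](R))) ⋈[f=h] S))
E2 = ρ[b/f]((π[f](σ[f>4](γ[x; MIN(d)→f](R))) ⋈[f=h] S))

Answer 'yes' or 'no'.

E1 row counts bottom-up:
  R → 4
  γ[x; MIN(d)→f](R) → 3
  σ[f<=4](γ[x; MIN(d)→f](R)) → 2
  π[f](σ[f<=4](γ[x; MIN(d)→f](R))) → 2
  S → 6
  (π[f](σ[f<=4](γ[x; MIN(d)→f](R))) ⋈[f=h] S) → 4
  ρ[b/f]((π[f](σ[f<=4](γ[x; MIN(d)→f](R))) ⋈[f=h] S)) → 4
E2 row counts bottom-up:
  R → 4
  γ[x; MIN(d)→f](R) → 3
  σ[f>4](γ[x; MIN(d)→f](R)) → 1
  π[f](σ[f>4](γ[x; MIN(d)→f](R))) → 1
  S → 6
  (π[f](σ[f>4](γ[x; MIN(d)→f](R))) ⋈[f=h] S) → 1
  ρ[b/f]((π[f](σ[f>4](γ[x; MIN(d)→f](R))) ⋈[f=h] S)) → 1

E1 result:
b | e | h
4 | 3 | 4
4 | 3 | 4
4 | 9 | 4
4 | 9 | 4
E2 result:
b | e | h
9 | 1 | 9
Witness: (4, 9, 4) appears 2× in E1 but 0× in E2.

no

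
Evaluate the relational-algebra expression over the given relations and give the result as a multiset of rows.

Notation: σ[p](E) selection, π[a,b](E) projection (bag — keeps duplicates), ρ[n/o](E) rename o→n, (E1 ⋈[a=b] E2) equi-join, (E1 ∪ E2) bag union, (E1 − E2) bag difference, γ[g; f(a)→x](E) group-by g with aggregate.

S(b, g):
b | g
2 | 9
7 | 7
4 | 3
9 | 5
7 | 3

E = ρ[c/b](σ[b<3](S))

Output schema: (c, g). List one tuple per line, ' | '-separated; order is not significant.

Per-node cardinality:
  S → 5
  σ[b<3](S) → 1
  ρ[c/b](σ[b<3](S)) → 1

== RESULT ==
c | g
2 | 9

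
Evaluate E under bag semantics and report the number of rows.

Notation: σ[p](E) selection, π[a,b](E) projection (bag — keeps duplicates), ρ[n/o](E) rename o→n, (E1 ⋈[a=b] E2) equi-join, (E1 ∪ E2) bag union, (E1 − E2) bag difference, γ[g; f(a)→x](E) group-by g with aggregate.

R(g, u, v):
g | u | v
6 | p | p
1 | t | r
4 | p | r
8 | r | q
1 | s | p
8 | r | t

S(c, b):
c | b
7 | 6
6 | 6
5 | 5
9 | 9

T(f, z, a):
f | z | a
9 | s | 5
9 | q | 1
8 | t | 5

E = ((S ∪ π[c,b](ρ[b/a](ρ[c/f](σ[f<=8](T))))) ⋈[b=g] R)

Row counts bottom-up:
  S → 4
  T → 3
  σ[f<=8](T) → 1
  ρ[c/f](σ[f<=8](T)) → 1
  ρ[b/a](ρ[c/f](σ[f<=8](T))) → 1
  π[c,b](ρ[b/a](ρ[c/f](σ[f<=8](T)))) → 1
  (S ∪ π[c,b](ρ[b/a](ρ[c/f](σ[f<=8](T))))) → 5
  R → 6
  ((S ∪ π[c,b](ρ[b/a](ρ[c/f](σ[f<=8](T))))) ⋈[b=g] R) → 2

|E| = 2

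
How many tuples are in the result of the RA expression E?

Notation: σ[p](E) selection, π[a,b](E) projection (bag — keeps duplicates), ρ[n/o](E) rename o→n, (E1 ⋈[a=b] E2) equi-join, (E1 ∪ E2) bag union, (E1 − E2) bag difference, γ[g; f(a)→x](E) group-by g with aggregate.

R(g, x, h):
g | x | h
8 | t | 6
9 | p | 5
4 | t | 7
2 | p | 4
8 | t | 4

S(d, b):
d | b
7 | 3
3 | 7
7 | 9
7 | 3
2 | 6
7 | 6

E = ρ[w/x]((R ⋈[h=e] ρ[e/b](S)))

Per-node cardinality:
  R → 5
  S → 6
  ρ[e/b](S) → 6
  (R ⋈[h=e] ρ[e/b](S)) → 3
  ρ[w/x]((R ⋈[h=e] ρ[e/b](S))) → 3

|E| = 3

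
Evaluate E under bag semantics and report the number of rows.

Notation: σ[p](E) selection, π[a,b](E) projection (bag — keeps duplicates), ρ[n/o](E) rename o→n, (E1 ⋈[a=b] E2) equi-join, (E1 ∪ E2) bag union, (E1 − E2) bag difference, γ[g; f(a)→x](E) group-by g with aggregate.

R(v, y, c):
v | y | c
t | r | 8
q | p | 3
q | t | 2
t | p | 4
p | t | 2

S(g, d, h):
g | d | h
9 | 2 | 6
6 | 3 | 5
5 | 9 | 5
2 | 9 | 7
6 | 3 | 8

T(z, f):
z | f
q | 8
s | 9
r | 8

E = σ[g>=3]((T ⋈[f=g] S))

Subexpression sizes:
  T → 3
  S → 5
  (T ⋈[f=g] S) → 1
  σ[g>=3]((T ⋈[f=g] S)) → 1

|E| = 1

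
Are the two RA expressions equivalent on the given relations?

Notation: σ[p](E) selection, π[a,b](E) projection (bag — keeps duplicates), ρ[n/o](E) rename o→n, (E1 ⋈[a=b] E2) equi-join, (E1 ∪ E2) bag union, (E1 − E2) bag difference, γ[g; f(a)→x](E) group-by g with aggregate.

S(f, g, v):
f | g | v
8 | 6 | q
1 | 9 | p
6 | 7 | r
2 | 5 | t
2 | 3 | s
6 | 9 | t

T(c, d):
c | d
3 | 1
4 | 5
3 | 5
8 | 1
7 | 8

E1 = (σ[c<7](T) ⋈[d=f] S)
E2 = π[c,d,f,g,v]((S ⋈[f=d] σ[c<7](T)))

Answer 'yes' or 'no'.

E1 subexpression sizes:
  T → 5
  σ[c<7](T) → 3
  S → 6
  (σ[c<7](T) ⋈[d=f] S) → 1
E2 subexpression sizes:
  S → 6
  T → 5
  σ[c<7](T) → 3
  (S ⋈[f=d] σ[c<7](T)) → 1
  π[c,d,f,g,v]((S ⋈[f=d] σ[c<7](T))) → 1

E1 and E2 produce the same multiset:
c | d | f | g | v
3 | 1 | 1 | 9 | p

yes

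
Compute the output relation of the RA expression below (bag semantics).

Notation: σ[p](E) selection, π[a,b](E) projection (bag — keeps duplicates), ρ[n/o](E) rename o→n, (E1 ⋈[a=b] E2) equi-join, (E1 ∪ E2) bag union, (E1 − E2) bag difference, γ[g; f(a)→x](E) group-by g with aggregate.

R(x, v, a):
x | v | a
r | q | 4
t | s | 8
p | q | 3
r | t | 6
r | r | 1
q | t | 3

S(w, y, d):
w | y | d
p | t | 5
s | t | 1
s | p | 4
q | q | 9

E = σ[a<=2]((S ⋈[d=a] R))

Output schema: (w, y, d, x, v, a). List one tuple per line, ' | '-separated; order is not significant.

Subexpression sizes:
  S → 4
  R → 6
  (S ⋈[d=a] R) → 2
  σ[a<=2]((S ⋈[d=a] R)) → 1

== RESULT ==
w | y | d | x | v | a
s | t | 1 | r | r | 1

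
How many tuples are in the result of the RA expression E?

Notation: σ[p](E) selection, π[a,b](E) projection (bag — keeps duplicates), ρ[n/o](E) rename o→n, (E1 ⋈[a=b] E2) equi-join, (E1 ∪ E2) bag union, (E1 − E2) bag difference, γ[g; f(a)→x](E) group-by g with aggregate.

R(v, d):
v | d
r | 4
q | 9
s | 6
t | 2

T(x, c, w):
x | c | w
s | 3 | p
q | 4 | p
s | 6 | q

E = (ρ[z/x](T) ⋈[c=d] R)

Per-node cardinality:
  T → 3
  ρ[z/x](T) → 3
  R → 4
  (ρ[z/x](T) ⋈[c=d] R) → 2

|E| = 2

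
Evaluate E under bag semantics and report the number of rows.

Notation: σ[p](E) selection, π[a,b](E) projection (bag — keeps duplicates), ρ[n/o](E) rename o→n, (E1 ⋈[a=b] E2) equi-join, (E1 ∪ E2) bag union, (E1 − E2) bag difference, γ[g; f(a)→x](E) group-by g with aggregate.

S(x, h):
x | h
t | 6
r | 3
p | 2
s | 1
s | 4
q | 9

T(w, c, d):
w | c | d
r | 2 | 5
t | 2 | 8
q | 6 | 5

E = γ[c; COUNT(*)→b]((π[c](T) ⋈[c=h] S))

Per-node cardinality:
  T → 3
  π[c](T) → 3
  S → 6
  (π[c](T) ⋈[c=h] S) → 3
  γ[c; COUNT(*)→b]((π[c](T) ⋈[c=h] S)) → 2

|E| = 2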